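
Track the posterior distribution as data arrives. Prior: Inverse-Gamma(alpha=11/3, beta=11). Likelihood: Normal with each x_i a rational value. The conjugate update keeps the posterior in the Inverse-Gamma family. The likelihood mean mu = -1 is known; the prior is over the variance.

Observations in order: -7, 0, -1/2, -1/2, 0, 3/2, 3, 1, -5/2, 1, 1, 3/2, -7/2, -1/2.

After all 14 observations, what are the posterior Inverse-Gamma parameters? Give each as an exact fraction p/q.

obs 1: x=-7 → posterior Inverse-Gamma(25/6, 29)
obs 2: x=0 → posterior Inverse-Gamma(14/3, 59/2)
obs 3: x=-1/2 → posterior Inverse-Gamma(31/6, 237/8)
obs 4: x=-1/2 → posterior Inverse-Gamma(17/3, 119/4)
obs 5: x=0 → posterior Inverse-Gamma(37/6, 121/4)
obs 6: x=3/2 → posterior Inverse-Gamma(20/3, 267/8)
obs 7: x=3 → posterior Inverse-Gamma(43/6, 331/8)
obs 8: x=1 → posterior Inverse-Gamma(23/3, 347/8)
obs 9: x=-5/2 → posterior Inverse-Gamma(49/6, 89/2)
obs 10: x=1 → posterior Inverse-Gamma(26/3, 93/2)
obs 11: x=1 → posterior Inverse-Gamma(55/6, 97/2)
obs 12: x=3/2 → posterior Inverse-Gamma(29/3, 413/8)
obs 13: x=-7/2 → posterior Inverse-Gamma(61/6, 219/4)
obs 14: x=-1/2 → posterior Inverse-Gamma(32/3, 439/8)

alpha=32/3, beta=439/8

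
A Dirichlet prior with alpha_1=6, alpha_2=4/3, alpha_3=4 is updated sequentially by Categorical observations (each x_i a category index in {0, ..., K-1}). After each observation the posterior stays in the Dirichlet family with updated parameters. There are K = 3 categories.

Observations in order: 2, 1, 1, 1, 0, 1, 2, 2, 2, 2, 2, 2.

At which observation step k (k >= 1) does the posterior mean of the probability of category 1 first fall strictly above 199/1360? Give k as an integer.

obs 1: x=2 → posterior Dirichlet(6, 4/3, 5)
obs 2: x=1 → posterior Dirichlet(6, 7/3, 5)
obs 3: x=1 → posterior Dirichlet(6, 10/3, 5)
obs 4: x=1 → posterior Dirichlet(6, 13/3, 5)
obs 5: x=0 → posterior Dirichlet(7, 13/3, 5)
obs 6: x=1 → posterior Dirichlet(7, 16/3, 5)
obs 7: x=2 → posterior Dirichlet(7, 16/3, 6)
obs 8: x=2 → posterior Dirichlet(7, 16/3, 7)
obs 9: x=2 → posterior Dirichlet(7, 16/3, 8)
obs 10: x=2 → posterior Dirichlet(7, 16/3, 9)
obs 11: x=2 → posterior Dirichlet(7, 16/3, 10)
obs 12: x=2 → posterior Dirichlet(7, 16/3, 11)

k = 2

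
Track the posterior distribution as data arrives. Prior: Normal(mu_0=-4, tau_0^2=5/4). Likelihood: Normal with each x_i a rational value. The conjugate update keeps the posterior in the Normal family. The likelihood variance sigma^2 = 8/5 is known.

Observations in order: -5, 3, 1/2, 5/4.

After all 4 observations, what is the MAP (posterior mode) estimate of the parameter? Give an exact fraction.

-179/176

obs 1: x=-5 → posterior Normal(-253/57, 40/57)
obs 2: x=3 → posterior Normal(-89/41, 20/41)
obs 3: x=1/2 → posterior Normal(-331/214, 40/107)
obs 4: x=5/4 → posterior Normal(-179/176, 10/33)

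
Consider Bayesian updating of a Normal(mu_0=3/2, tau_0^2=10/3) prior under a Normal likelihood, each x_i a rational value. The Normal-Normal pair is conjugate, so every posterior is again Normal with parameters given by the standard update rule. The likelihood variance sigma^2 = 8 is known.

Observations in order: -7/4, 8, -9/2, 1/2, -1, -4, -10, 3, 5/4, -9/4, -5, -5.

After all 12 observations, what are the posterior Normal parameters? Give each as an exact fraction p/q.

obs 1: x=-7/4 → posterior Normal(37/68, 40/17)
obs 2: x=8 → posterior Normal(197/88, 20/11)
obs 3: x=-9/2 → posterior Normal(107/108, 40/27)
obs 4: x=1/2 → posterior Normal(117/128, 5/4)
obs 5: x=-1 → posterior Normal(97/148, 40/37)
obs 6: x=-4 → posterior Normal(17/168, 20/21)
obs 7: x=-10 → posterior Normal(-183/188, 40/47)
obs 8: x=3 → posterior Normal(-123/208, 10/13)
obs 9: x=5/4 → posterior Normal(-49/114, 40/57)
obs 10: x=-9/4 → posterior Normal(-143/248, 20/31)
obs 11: x=-5 → posterior Normal(-243/268, 40/67)
obs 12: x=-5 → posterior Normal(-343/288, 5/9)

mu_0=-343/288, tau_0^2=5/9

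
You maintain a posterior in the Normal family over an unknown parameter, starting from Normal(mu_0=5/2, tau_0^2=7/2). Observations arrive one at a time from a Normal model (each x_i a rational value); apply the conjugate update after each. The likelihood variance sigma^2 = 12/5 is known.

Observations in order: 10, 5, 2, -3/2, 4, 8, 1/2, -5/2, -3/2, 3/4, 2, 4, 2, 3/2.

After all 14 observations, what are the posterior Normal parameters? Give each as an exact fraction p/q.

mu_0=5035/2056, tau_0^2=42/257

obs 1: x=10 → posterior Normal(410/59, 84/59)
obs 2: x=5 → posterior Normal(585/94, 42/47)
obs 3: x=2 → posterior Normal(655/129, 28/43)
obs 4: x=-3/2 → posterior Normal(1205/328, 21/41)
obs 5: x=4 → posterior Normal(1485/398, 84/199)
obs 6: x=8 → posterior Normal(2045/468, 14/39)
obs 7: x=1/2 → posterior Normal(1040/269, 84/269)
obs 8: x=-5/2 → posterior Normal(1905/608, 21/76)
obs 9: x=-3/2 → posterior Normal(300/113, 28/113)
obs 10: x=3/4 → posterior Normal(3705/1496, 42/187)
obs 11: x=2 → posterior Normal(3985/1636, 84/409)
obs 12: x=4 → posterior Normal(1515/592, 7/37)
obs 13: x=2 → posterior Normal(4825/1916, 84/479)
obs 14: x=3/2 → posterior Normal(5035/2056, 42/257)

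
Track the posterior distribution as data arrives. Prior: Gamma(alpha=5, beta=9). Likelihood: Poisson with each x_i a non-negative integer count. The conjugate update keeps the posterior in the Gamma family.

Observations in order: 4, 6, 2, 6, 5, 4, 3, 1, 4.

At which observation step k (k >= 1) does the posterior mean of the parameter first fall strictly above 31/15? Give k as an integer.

k = 6

obs 1: x=4 → posterior Gamma(9, 10)
obs 2: x=6 → posterior Gamma(15, 11)
obs 3: x=2 → posterior Gamma(17, 12)
obs 4: x=6 → posterior Gamma(23, 13)
obs 5: x=5 → posterior Gamma(28, 14)
obs 6: x=4 → posterior Gamma(32, 15)
obs 7: x=3 → posterior Gamma(35, 16)
obs 8: x=1 → posterior Gamma(36, 17)
obs 9: x=4 → posterior Gamma(40, 18)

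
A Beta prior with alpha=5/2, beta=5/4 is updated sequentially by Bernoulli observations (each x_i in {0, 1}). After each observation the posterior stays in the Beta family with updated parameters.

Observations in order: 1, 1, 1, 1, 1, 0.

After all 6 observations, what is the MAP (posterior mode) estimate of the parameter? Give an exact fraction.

obs 1: x=1 → posterior Beta(7/2, 5/4)
obs 2: x=1 → posterior Beta(9/2, 5/4)
obs 3: x=1 → posterior Beta(11/2, 5/4)
obs 4: x=1 → posterior Beta(13/2, 5/4)
obs 5: x=1 → posterior Beta(15/2, 5/4)
obs 6: x=0 → posterior Beta(15/2, 9/4)

26/31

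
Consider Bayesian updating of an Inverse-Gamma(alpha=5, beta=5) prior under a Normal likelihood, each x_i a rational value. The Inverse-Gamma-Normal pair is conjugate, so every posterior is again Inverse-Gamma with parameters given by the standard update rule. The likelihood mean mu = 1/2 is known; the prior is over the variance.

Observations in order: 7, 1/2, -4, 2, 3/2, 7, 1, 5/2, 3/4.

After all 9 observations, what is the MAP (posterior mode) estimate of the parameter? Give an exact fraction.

obs 1: x=7 → posterior Inverse-Gamma(11/2, 209/8)
obs 2: x=1/2 → posterior Inverse-Gamma(6, 209/8)
obs 3: x=-4 → posterior Inverse-Gamma(13/2, 145/4)
obs 4: x=2 → posterior Inverse-Gamma(7, 299/8)
obs 5: x=3/2 → posterior Inverse-Gamma(15/2, 303/8)
obs 6: x=7 → posterior Inverse-Gamma(8, 59)
obs 7: x=1 → posterior Inverse-Gamma(17/2, 473/8)
obs 8: x=5/2 → posterior Inverse-Gamma(9, 489/8)
obs 9: x=3/4 → posterior Inverse-Gamma(19/2, 1957/32)

1957/336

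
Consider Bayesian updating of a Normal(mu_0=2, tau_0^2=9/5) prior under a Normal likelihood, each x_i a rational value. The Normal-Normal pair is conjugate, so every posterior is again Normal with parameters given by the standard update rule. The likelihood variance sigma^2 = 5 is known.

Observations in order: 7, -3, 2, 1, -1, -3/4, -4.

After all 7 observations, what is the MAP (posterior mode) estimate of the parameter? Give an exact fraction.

obs 1: x=7 → posterior Normal(113/34, 45/34)
obs 2: x=-3 → posterior Normal(2, 45/43)
obs 3: x=2 → posterior Normal(2, 45/52)
obs 4: x=1 → posterior Normal(113/61, 45/61)
obs 5: x=-1 → posterior Normal(52/35, 9/14)
obs 6: x=-3/4 → posterior Normal(389/316, 45/79)
obs 7: x=-4 → posterior Normal(245/352, 45/88)

245/352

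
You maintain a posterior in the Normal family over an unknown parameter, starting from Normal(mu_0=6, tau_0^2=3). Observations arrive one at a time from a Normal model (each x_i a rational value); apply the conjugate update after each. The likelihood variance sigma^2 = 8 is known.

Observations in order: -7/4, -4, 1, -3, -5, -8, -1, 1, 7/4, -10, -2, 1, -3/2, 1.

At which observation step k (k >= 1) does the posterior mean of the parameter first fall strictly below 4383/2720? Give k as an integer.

obs 1: x=-7/4 → posterior Normal(171/44, 24/11)
obs 2: x=-4 → posterior Normal(123/56, 12/7)
obs 3: x=1 → posterior Normal(135/68, 24/17)
obs 4: x=-3 → posterior Normal(99/80, 6/5)
obs 5: x=-5 → posterior Normal(39/92, 24/23)
obs 6: x=-8 → posterior Normal(-57/104, 12/13)
obs 7: x=-1 → posterior Normal(-69/116, 24/29)
obs 8: x=1 → posterior Normal(-57/128, 3/4)
obs 9: x=7/4 → posterior Normal(-9/35, 24/35)
obs 10: x=-10 → posterior Normal(-39/38, 12/19)
obs 11: x=-2 → posterior Normal(-45/41, 24/41)
obs 12: x=1 → posterior Normal(-21/22, 6/11)
obs 13: x=-3/2 → posterior Normal(-93/94, 24/47)
obs 14: x=1 → posterior Normal(-87/100, 12/25)

k = 4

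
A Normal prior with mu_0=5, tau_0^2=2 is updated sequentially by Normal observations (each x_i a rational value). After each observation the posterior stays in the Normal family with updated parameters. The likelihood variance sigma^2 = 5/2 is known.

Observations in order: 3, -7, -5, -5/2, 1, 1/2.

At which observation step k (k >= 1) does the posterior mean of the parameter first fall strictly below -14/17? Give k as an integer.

obs 1: x=3 → posterior Normal(37/9, 10/9)
obs 2: x=-7 → posterior Normal(9/13, 10/13)
obs 3: x=-5 → posterior Normal(-11/17, 10/17)
obs 4: x=-5/2 → posterior Normal(-1, 10/21)
obs 5: x=1 → posterior Normal(-17/25, 2/5)
obs 6: x=1/2 → posterior Normal(-15/29, 10/29)

k = 4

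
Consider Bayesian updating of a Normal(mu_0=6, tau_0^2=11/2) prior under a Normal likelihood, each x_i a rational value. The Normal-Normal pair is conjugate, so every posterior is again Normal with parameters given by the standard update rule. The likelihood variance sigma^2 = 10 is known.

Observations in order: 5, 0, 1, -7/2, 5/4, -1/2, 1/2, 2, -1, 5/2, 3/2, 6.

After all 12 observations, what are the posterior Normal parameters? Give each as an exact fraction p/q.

obs 1: x=5 → posterior Normal(175/31, 110/31)
obs 2: x=0 → posterior Normal(25/6, 55/21)
obs 3: x=1 → posterior Normal(186/53, 110/53)
obs 4: x=-7/2 → posterior Normal(295/128, 55/32)
obs 5: x=5/4 → posterior Normal(43/20, 22/15)
obs 6: x=-1/2 → posterior Normal(623/344, 55/43)
obs 7: x=1/2 → posterior Normal(645/388, 110/97)
obs 8: x=2 → posterior Normal(733/432, 55/54)
obs 9: x=-1 → posterior Normal(689/476, 110/119)
obs 10: x=5/2 → posterior Normal(799/520, 11/13)
obs 11: x=3/2 → posterior Normal(865/564, 110/141)
obs 12: x=6 → posterior Normal(1129/608, 55/76)

mu_0=1129/608, tau_0^2=55/76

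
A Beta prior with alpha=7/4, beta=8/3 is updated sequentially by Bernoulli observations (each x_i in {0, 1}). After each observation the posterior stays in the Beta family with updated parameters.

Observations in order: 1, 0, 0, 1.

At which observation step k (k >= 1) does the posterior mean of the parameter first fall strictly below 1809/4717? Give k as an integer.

obs 1: x=1 → posterior Beta(11/4, 8/3)
obs 2: x=0 → posterior Beta(11/4, 11/3)
obs 3: x=0 → posterior Beta(11/4, 14/3)
obs 4: x=1 → posterior Beta(15/4, 14/3)

k = 3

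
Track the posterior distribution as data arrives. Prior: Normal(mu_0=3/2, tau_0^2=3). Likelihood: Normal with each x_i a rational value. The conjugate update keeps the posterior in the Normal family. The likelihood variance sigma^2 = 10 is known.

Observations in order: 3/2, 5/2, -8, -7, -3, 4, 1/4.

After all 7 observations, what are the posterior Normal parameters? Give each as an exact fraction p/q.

obs 1: x=3/2 → posterior Normal(3/2, 30/13)
obs 2: x=5/2 → posterior Normal(27/16, 15/8)
obs 3: x=-8 → posterior Normal(3/19, 30/19)
obs 4: x=-7 → posterior Normal(-9/11, 15/11)
obs 5: x=-3 → posterior Normal(-27/25, 6/5)
obs 6: x=4 → posterior Normal(-15/28, 15/14)
obs 7: x=1/4 → posterior Normal(-57/124, 30/31)

mu_0=-57/124, tau_0^2=30/31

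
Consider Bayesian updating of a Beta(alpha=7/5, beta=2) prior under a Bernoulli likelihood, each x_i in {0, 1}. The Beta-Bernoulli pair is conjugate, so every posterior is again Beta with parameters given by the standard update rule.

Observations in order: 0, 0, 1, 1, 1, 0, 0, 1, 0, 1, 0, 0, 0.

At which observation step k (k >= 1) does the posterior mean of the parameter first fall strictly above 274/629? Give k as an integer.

obs 1: x=0 → posterior Beta(7/5, 3)
obs 2: x=0 → posterior Beta(7/5, 4)
obs 3: x=1 → posterior Beta(12/5, 4)
obs 4: x=1 → posterior Beta(17/5, 4)
obs 5: x=1 → posterior Beta(22/5, 4)
obs 6: x=0 → posterior Beta(22/5, 5)
obs 7: x=0 → posterior Beta(22/5, 6)
obs 8: x=1 → posterior Beta(27/5, 6)
obs 9: x=0 → posterior Beta(27/5, 7)
obs 10: x=1 → posterior Beta(32/5, 7)
obs 11: x=0 → posterior Beta(32/5, 8)
obs 12: x=0 → posterior Beta(32/5, 9)
obs 13: x=0 → posterior Beta(32/5, 10)

k = 4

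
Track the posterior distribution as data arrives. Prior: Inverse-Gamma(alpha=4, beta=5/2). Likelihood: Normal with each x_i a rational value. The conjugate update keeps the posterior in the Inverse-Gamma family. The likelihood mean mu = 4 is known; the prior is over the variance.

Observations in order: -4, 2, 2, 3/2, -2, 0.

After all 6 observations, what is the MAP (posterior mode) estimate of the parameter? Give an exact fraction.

541/64

obs 1: x=-4 → posterior Inverse-Gamma(9/2, 69/2)
obs 2: x=2 → posterior Inverse-Gamma(5, 73/2)
obs 3: x=2 → posterior Inverse-Gamma(11/2, 77/2)
obs 4: x=3/2 → posterior Inverse-Gamma(6, 333/8)
obs 5: x=-2 → posterior Inverse-Gamma(13/2, 477/8)
obs 6: x=0 → posterior Inverse-Gamma(7, 541/8)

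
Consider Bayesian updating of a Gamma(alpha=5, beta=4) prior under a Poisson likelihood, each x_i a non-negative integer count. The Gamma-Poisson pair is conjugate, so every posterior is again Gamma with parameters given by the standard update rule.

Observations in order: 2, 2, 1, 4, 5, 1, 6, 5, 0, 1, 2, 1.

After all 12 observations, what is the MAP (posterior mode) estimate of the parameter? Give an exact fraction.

17/8

obs 1: x=2 → posterior Gamma(7, 5)
obs 2: x=2 → posterior Gamma(9, 6)
obs 3: x=1 → posterior Gamma(10, 7)
obs 4: x=4 → posterior Gamma(14, 8)
obs 5: x=5 → posterior Gamma(19, 9)
obs 6: x=1 → posterior Gamma(20, 10)
obs 7: x=6 → posterior Gamma(26, 11)
obs 8: x=5 → posterior Gamma(31, 12)
obs 9: x=0 → posterior Gamma(31, 13)
obs 10: x=1 → posterior Gamma(32, 14)
obs 11: x=2 → posterior Gamma(34, 15)
obs 12: x=1 → posterior Gamma(35, 16)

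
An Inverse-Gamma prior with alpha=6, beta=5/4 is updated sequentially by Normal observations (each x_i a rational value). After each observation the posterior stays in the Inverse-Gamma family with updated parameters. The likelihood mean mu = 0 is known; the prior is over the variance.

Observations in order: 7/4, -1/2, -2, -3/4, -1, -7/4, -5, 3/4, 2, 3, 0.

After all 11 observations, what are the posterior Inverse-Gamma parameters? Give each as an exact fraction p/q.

alpha=23/2, beta=53/2

obs 1: x=7/4 → posterior Inverse-Gamma(13/2, 89/32)
obs 2: x=-1/2 → posterior Inverse-Gamma(7, 93/32)
obs 3: x=-2 → posterior Inverse-Gamma(15/2, 157/32)
obs 4: x=-3/4 → posterior Inverse-Gamma(8, 83/16)
obs 5: x=-1 → posterior Inverse-Gamma(17/2, 91/16)
obs 6: x=-7/4 → posterior Inverse-Gamma(9, 231/32)
obs 7: x=-5 → posterior Inverse-Gamma(19/2, 631/32)
obs 8: x=3/4 → posterior Inverse-Gamma(10, 20)
obs 9: x=2 → posterior Inverse-Gamma(21/2, 22)
obs 10: x=3 → posterior Inverse-Gamma(11, 53/2)
obs 11: x=0 → posterior Inverse-Gamma(23/2, 53/2)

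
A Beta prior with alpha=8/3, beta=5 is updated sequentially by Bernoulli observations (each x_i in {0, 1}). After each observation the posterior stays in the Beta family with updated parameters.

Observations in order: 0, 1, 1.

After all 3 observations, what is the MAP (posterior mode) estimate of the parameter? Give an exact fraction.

obs 1: x=0 → posterior Beta(8/3, 6)
obs 2: x=1 → posterior Beta(11/3, 6)
obs 3: x=1 → posterior Beta(14/3, 6)

11/26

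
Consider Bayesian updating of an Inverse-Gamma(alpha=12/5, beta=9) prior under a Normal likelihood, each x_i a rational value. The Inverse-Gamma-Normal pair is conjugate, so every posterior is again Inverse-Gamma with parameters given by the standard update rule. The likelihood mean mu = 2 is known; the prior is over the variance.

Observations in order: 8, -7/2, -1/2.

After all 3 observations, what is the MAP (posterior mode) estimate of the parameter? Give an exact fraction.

905/98

obs 1: x=8 → posterior Inverse-Gamma(29/10, 27)
obs 2: x=-7/2 → posterior Inverse-Gamma(17/5, 337/8)
obs 3: x=-1/2 → posterior Inverse-Gamma(39/10, 181/4)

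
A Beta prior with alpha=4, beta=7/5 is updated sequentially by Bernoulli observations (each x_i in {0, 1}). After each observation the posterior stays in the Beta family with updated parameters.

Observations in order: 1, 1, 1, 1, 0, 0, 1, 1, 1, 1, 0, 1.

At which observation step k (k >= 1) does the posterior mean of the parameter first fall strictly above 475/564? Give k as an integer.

obs 1: x=1 → posterior Beta(5, 7/5)
obs 2: x=1 → posterior Beta(6, 7/5)
obs 3: x=1 → posterior Beta(7, 7/5)
obs 4: x=1 → posterior Beta(8, 7/5)
obs 5: x=0 → posterior Beta(8, 12/5)
obs 6: x=0 → posterior Beta(8, 17/5)
obs 7: x=1 → posterior Beta(9, 17/5)
obs 8: x=1 → posterior Beta(10, 17/5)
obs 9: x=1 → posterior Beta(11, 17/5)
obs 10: x=1 → posterior Beta(12, 17/5)
obs 11: x=0 → posterior Beta(12, 22/5)
obs 12: x=1 → posterior Beta(13, 22/5)

k = 4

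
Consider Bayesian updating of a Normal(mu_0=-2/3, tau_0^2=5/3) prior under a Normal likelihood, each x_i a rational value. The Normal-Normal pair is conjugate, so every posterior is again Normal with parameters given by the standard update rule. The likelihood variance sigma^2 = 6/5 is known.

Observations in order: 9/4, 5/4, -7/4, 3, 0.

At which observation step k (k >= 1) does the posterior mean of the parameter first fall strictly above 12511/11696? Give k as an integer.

k = 2

obs 1: x=9/4 → posterior Normal(177/172, 30/43)
obs 2: x=5/4 → posterior Normal(151/136, 15/34)
obs 3: x=-7/4 → posterior Normal(127/372, 10/31)
obs 4: x=3 → posterior Normal(427/472, 15/59)
obs 5: x=0 → posterior Normal(427/572, 30/143)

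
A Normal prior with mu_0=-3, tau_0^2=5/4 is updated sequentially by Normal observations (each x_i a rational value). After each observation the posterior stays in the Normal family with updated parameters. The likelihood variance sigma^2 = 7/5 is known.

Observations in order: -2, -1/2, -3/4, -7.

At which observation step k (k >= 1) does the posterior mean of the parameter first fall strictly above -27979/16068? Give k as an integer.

k = 3

obs 1: x=-2 → posterior Normal(-134/53, 35/53)
obs 2: x=-1/2 → posterior Normal(-293/156, 35/78)
obs 3: x=-3/4 → posterior Normal(-661/412, 35/103)
obs 4: x=-7 → posterior Normal(-1361/512, 35/128)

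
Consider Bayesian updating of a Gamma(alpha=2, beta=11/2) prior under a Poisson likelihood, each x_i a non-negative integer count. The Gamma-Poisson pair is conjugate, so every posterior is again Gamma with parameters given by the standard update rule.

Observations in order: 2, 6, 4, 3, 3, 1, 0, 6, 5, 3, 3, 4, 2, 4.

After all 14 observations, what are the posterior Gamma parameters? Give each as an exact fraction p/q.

obs 1: x=2 → posterior Gamma(4, 13/2)
obs 2: x=6 → posterior Gamma(10, 15/2)
obs 3: x=4 → posterior Gamma(14, 17/2)
obs 4: x=3 → posterior Gamma(17, 19/2)
obs 5: x=3 → posterior Gamma(20, 21/2)
obs 6: x=1 → posterior Gamma(21, 23/2)
obs 7: x=0 → posterior Gamma(21, 25/2)
obs 8: x=6 → posterior Gamma(27, 27/2)
obs 9: x=5 → posterior Gamma(32, 29/2)
obs 10: x=3 → posterior Gamma(35, 31/2)
obs 11: x=3 → posterior Gamma(38, 33/2)
obs 12: x=4 → posterior Gamma(42, 35/2)
obs 13: x=2 → posterior Gamma(44, 37/2)
obs 14: x=4 → posterior Gamma(48, 39/2)

alpha=48, beta=39/2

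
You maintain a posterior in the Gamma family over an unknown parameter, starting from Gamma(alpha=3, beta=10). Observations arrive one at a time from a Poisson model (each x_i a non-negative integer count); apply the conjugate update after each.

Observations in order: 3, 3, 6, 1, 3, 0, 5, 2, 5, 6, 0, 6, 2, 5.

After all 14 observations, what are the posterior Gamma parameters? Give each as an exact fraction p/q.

obs 1: x=3 → posterior Gamma(6, 11)
obs 2: x=3 → posterior Gamma(9, 12)
obs 3: x=6 → posterior Gamma(15, 13)
obs 4: x=1 → posterior Gamma(16, 14)
obs 5: x=3 → posterior Gamma(19, 15)
obs 6: x=0 → posterior Gamma(19, 16)
obs 7: x=5 → posterior Gamma(24, 17)
obs 8: x=2 → posterior Gamma(26, 18)
obs 9: x=5 → posterior Gamma(31, 19)
obs 10: x=6 → posterior Gamma(37, 20)
obs 11: x=0 → posterior Gamma(37, 21)
obs 12: x=6 → posterior Gamma(43, 22)
obs 13: x=2 → posterior Gamma(45, 23)
obs 14: x=5 → posterior Gamma(50, 24)

alpha=50, beta=24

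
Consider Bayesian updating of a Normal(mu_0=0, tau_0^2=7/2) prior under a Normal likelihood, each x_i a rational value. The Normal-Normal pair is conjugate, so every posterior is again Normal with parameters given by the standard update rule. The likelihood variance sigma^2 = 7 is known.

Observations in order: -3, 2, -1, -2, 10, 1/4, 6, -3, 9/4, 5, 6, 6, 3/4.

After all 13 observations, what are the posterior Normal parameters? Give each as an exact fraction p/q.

obs 1: x=-3 → posterior Normal(-1, 7/3)
obs 2: x=2 → posterior Normal(-1/4, 7/4)
obs 3: x=-1 → posterior Normal(-2/5, 7/5)
obs 4: x=-2 → posterior Normal(-2/3, 7/6)
obs 5: x=10 → posterior Normal(6/7, 1)
obs 6: x=1/4 → posterior Normal(25/32, 7/8)
obs 7: x=6 → posterior Normal(49/36, 7/9)
obs 8: x=-3 → posterior Normal(37/40, 7/10)
obs 9: x=9/4 → posterior Normal(23/22, 7/11)
obs 10: x=5 → posterior Normal(11/8, 7/12)
obs 11: x=6 → posterior Normal(45/26, 7/13)
obs 12: x=6 → posterior Normal(57/28, 1/2)
obs 13: x=3/4 → posterior Normal(39/20, 7/15)

mu_0=39/20, tau_0^2=7/15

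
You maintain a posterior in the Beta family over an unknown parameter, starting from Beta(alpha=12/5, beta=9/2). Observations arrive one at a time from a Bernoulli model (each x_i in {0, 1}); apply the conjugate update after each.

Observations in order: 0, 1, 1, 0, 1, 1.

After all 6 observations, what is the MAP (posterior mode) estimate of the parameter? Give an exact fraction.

obs 1: x=0 → posterior Beta(12/5, 11/2)
obs 2: x=1 → posterior Beta(17/5, 11/2)
obs 3: x=1 → posterior Beta(22/5, 11/2)
obs 4: x=0 → posterior Beta(22/5, 13/2)
obs 5: x=1 → posterior Beta(27/5, 13/2)
obs 6: x=1 → posterior Beta(32/5, 13/2)

54/109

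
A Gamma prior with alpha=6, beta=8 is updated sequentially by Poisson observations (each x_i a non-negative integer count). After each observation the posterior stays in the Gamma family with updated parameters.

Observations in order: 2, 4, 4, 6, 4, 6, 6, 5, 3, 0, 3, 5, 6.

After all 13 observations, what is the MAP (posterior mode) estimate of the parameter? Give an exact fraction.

obs 1: x=2 → posterior Gamma(8, 9)
obs 2: x=4 → posterior Gamma(12, 10)
obs 3: x=4 → posterior Gamma(16, 11)
obs 4: x=6 → posterior Gamma(22, 12)
obs 5: x=4 → posterior Gamma(26, 13)
obs 6: x=6 → posterior Gamma(32, 14)
obs 7: x=6 → posterior Gamma(38, 15)
obs 8: x=5 → posterior Gamma(43, 16)
obs 9: x=3 → posterior Gamma(46, 17)
obs 10: x=0 → posterior Gamma(46, 18)
obs 11: x=3 → posterior Gamma(49, 19)
obs 12: x=5 → posterior Gamma(54, 20)
obs 13: x=6 → posterior Gamma(60, 21)

59/21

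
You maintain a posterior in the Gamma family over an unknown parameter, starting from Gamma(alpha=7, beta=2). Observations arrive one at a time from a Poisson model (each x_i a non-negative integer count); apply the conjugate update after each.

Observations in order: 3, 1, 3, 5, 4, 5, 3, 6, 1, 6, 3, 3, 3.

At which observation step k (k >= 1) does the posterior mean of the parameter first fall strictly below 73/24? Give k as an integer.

k = 2

obs 1: x=3 → posterior Gamma(10, 3)
obs 2: x=1 → posterior Gamma(11, 4)
obs 3: x=3 → posterior Gamma(14, 5)
obs 4: x=5 → posterior Gamma(19, 6)
obs 5: x=4 → posterior Gamma(23, 7)
obs 6: x=5 → posterior Gamma(28, 8)
obs 7: x=3 → posterior Gamma(31, 9)
obs 8: x=6 → posterior Gamma(37, 10)
obs 9: x=1 → posterior Gamma(38, 11)
obs 10: x=6 → posterior Gamma(44, 12)
obs 11: x=3 → posterior Gamma(47, 13)
obs 12: x=3 → posterior Gamma(50, 14)
obs 13: x=3 → posterior Gamma(53, 15)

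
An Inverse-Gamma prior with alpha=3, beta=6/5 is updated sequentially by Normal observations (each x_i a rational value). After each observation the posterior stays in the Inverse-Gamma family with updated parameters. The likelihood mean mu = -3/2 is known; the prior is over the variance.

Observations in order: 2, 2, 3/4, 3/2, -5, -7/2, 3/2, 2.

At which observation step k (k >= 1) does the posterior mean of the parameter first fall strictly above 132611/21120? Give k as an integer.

obs 1: x=2 → posterior Inverse-Gamma(7/2, 293/40)
obs 2: x=2 → posterior Inverse-Gamma(4, 269/20)
obs 3: x=3/4 → posterior Inverse-Gamma(9/2, 2557/160)
obs 4: x=3/2 → posterior Inverse-Gamma(5, 3277/160)
obs 5: x=-5 → posterior Inverse-Gamma(11/2, 4257/160)
obs 6: x=-7/2 → posterior Inverse-Gamma(6, 4577/160)
obs 7: x=3/2 → posterior Inverse-Gamma(13/2, 5297/160)
obs 8: x=2 → posterior Inverse-Gamma(7, 6277/160)

k = 8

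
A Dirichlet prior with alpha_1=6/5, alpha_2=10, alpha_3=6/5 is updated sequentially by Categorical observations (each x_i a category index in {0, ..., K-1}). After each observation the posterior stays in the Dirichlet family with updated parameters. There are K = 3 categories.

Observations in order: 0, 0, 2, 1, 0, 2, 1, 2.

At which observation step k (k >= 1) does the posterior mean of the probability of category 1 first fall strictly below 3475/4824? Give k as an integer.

obs 1: x=0 → posterior Dirichlet(11/5, 10, 6/5)
obs 2: x=0 → posterior Dirichlet(16/5, 10, 6/5)
obs 3: x=2 → posterior Dirichlet(16/5, 10, 11/5)
obs 4: x=1 → posterior Dirichlet(16/5, 11, 11/5)
obs 5: x=0 → posterior Dirichlet(21/5, 11, 11/5)
obs 6: x=2 → posterior Dirichlet(21/5, 11, 16/5)
obs 7: x=1 → posterior Dirichlet(21/5, 12, 16/5)
obs 8: x=2 → posterior Dirichlet(21/5, 12, 21/5)

k = 2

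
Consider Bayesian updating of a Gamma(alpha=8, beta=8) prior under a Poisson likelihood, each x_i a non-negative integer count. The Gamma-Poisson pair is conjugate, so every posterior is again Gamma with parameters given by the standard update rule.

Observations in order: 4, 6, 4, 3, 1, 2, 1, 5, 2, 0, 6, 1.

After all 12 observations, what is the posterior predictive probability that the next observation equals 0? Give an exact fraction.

obs 1: x=4 → posterior Gamma(12, 9)
obs 2: x=6 → posterior Gamma(18, 10)
obs 3: x=4 → posterior Gamma(22, 11)
obs 4: x=3 → posterior Gamma(25, 12)
obs 5: x=1 → posterior Gamma(26, 13)
obs 6: x=2 → posterior Gamma(28, 14)
obs 7: x=1 → posterior Gamma(29, 15)
obs 8: x=5 → posterior Gamma(34, 16)
obs 9: x=2 → posterior Gamma(36, 17)
obs 10: x=0 → posterior Gamma(36, 18)
obs 11: x=6 → posterior Gamma(42, 19)
obs 12: x=1 → posterior Gamma(43, 20)

87960930222080000000000000000000000000000000000000000000/716852284415660510488171761482895729863004676631934290061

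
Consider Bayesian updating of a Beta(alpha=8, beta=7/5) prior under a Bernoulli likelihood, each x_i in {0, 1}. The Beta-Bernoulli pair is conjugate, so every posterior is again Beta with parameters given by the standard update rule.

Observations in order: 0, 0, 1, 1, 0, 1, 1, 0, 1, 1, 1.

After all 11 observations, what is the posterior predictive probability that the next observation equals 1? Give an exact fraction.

obs 1: x=0 → posterior Beta(8, 12/5)
obs 2: x=0 → posterior Beta(8, 17/5)
obs 3: x=1 → posterior Beta(9, 17/5)
obs 4: x=1 → posterior Beta(10, 17/5)
obs 5: x=0 → posterior Beta(10, 22/5)
obs 6: x=1 → posterior Beta(11, 22/5)
obs 7: x=1 → posterior Beta(12, 22/5)
obs 8: x=0 → posterior Beta(12, 27/5)
obs 9: x=1 → posterior Beta(13, 27/5)
obs 10: x=1 → posterior Beta(14, 27/5)
obs 11: x=1 → posterior Beta(15, 27/5)

25/34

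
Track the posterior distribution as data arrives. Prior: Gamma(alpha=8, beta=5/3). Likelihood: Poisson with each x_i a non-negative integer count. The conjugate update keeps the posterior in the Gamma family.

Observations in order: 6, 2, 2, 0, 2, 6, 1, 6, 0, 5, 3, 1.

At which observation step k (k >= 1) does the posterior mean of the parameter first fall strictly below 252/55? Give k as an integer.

k = 2

obs 1: x=6 → posterior Gamma(14, 8/3)
obs 2: x=2 → posterior Gamma(16, 11/3)
obs 3: x=2 → posterior Gamma(18, 14/3)
obs 4: x=0 → posterior Gamma(18, 17/3)
obs 5: x=2 → posterior Gamma(20, 20/3)
obs 6: x=6 → posterior Gamma(26, 23/3)
obs 7: x=1 → posterior Gamma(27, 26/3)
obs 8: x=6 → posterior Gamma(33, 29/3)
obs 9: x=0 → posterior Gamma(33, 32/3)
obs 10: x=5 → posterior Gamma(38, 35/3)
obs 11: x=3 → posterior Gamma(41, 38/3)
obs 12: x=1 → posterior Gamma(42, 41/3)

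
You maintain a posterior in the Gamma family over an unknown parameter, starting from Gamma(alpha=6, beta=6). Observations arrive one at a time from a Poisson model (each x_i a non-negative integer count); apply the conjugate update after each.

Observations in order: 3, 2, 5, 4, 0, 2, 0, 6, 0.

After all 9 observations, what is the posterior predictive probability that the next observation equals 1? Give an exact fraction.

obs 1: x=3 → posterior Gamma(9, 7)
obs 2: x=2 → posterior Gamma(11, 8)
obs 3: x=5 → posterior Gamma(16, 9)
obs 4: x=4 → posterior Gamma(20, 10)
obs 5: x=0 → posterior Gamma(20, 11)
obs 6: x=2 → posterior Gamma(22, 12)
obs 7: x=0 → posterior Gamma(22, 13)
obs 8: x=6 → posterior Gamma(28, 14)
obs 9: x=0 → posterior Gamma(28, 15)

5965588509467504918575286865234375/20769187434139310514121985316880384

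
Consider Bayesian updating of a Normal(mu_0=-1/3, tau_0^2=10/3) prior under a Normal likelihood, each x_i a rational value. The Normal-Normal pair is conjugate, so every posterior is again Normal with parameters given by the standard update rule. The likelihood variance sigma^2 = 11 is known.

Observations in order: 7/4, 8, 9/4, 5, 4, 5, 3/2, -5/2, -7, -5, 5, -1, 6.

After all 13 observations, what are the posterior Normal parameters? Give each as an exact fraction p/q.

obs 1: x=7/4 → posterior Normal(13/86, 110/43)
obs 2: x=8 → posterior Normal(173/106, 110/53)
obs 3: x=9/4 → posterior Normal(109/63, 110/63)
obs 4: x=5 → posterior Normal(159/73, 110/73)
obs 5: x=4 → posterior Normal(199/83, 110/83)
obs 6: x=5 → posterior Normal(83/31, 110/93)
obs 7: x=3/2 → posterior Normal(264/103, 110/103)
obs 8: x=-5/2 → posterior Normal(239/113, 110/113)
obs 9: x=-7 → posterior Normal(169/123, 110/123)
obs 10: x=-5 → posterior Normal(17/19, 110/133)
obs 11: x=5 → posterior Normal(13/11, 10/13)
obs 12: x=-1 → posterior Normal(53/51, 110/153)
obs 13: x=6 → posterior Normal(219/163, 110/163)

mu_0=219/163, tau_0^2=110/163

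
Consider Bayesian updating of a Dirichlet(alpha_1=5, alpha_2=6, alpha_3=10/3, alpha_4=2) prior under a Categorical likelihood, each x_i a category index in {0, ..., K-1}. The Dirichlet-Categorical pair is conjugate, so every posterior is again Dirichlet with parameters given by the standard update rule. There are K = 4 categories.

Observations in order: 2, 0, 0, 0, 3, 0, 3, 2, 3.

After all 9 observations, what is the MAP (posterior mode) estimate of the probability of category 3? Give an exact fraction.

3/16

obs 1: x=2 → posterior Dirichlet(5, 6, 13/3, 2)
obs 2: x=0 → posterior Dirichlet(6, 6, 13/3, 2)
obs 3: x=0 → posterior Dirichlet(7, 6, 13/3, 2)
obs 4: x=0 → posterior Dirichlet(8, 6, 13/3, 2)
obs 5: x=3 → posterior Dirichlet(8, 6, 13/3, 3)
obs 6: x=0 → posterior Dirichlet(9, 6, 13/3, 3)
obs 7: x=3 → posterior Dirichlet(9, 6, 13/3, 4)
obs 8: x=2 → posterior Dirichlet(9, 6, 16/3, 4)
obs 9: x=3 → posterior Dirichlet(9, 6, 16/3, 5)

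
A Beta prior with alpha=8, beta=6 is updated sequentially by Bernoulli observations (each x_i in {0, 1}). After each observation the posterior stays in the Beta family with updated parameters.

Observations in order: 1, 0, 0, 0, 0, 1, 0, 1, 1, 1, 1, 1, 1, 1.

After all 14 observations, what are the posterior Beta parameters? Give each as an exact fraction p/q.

obs 1: x=1 → posterior Beta(9, 6)
obs 2: x=0 → posterior Beta(9, 7)
obs 3: x=0 → posterior Beta(9, 8)
obs 4: x=0 → posterior Beta(9, 9)
obs 5: x=0 → posterior Beta(9, 10)
obs 6: x=1 → posterior Beta(10, 10)
obs 7: x=0 → posterior Beta(10, 11)
obs 8: x=1 → posterior Beta(11, 11)
obs 9: x=1 → posterior Beta(12, 11)
obs 10: x=1 → posterior Beta(13, 11)
obs 11: x=1 → posterior Beta(14, 11)
obs 12: x=1 → posterior Beta(15, 11)
obs 13: x=1 → posterior Beta(16, 11)
obs 14: x=1 → posterior Beta(17, 11)

alpha=17, beta=11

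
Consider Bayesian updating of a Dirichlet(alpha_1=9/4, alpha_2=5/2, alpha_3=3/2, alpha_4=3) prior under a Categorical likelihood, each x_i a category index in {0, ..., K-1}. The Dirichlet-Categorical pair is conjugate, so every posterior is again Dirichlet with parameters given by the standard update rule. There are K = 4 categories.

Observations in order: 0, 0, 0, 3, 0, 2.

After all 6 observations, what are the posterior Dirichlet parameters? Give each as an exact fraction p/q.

obs 1: x=0 → posterior Dirichlet(13/4, 5/2, 3/2, 3)
obs 2: x=0 → posterior Dirichlet(17/4, 5/2, 3/2, 3)
obs 3: x=0 → posterior Dirichlet(21/4, 5/2, 3/2, 3)
obs 4: x=3 → posterior Dirichlet(21/4, 5/2, 3/2, 4)
obs 5: x=0 → posterior Dirichlet(25/4, 5/2, 3/2, 4)
obs 6: x=2 → posterior Dirichlet(25/4, 5/2, 5/2, 4)

alpha_1=25/4, alpha_2=5/2, alpha_3=5/2, alpha_4=4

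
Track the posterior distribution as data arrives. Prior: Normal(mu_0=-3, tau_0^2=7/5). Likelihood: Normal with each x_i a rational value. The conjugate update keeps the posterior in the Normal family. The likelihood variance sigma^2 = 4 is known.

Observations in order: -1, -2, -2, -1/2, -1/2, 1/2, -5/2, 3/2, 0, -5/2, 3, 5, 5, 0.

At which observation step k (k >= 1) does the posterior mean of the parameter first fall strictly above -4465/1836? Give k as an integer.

obs 1: x=-1 → posterior Normal(-67/27, 28/27)
obs 2: x=-2 → posterior Normal(-81/34, 14/17)
obs 3: x=-2 → posterior Normal(-95/41, 28/41)
obs 4: x=-1/2 → posterior Normal(-197/96, 7/12)
obs 5: x=-1/2 → posterior Normal(-102/55, 28/55)
obs 6: x=1/2 → posterior Normal(-197/124, 14/31)
obs 7: x=-5/2 → posterior Normal(-116/69, 28/69)
obs 8: x=3/2 → posterior Normal(-211/152, 7/19)
obs 9: x=0 → posterior Normal(-211/166, 28/83)
obs 10: x=-5/2 → posterior Normal(-41/30, 14/45)
obs 11: x=3 → posterior Normal(-102/97, 28/97)
obs 12: x=5 → posterior Normal(-67/104, 7/26)
obs 13: x=5 → posterior Normal(-32/111, 28/111)
obs 14: x=0 → posterior Normal(-16/59, 14/59)

k = 2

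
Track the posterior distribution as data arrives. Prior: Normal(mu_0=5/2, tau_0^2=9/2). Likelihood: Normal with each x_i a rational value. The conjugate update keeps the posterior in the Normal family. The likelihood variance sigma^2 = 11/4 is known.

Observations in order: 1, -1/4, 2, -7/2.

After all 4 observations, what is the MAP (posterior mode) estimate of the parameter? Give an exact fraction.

14/83

obs 1: x=1 → posterior Normal(91/58, 99/58)
obs 2: x=-1/4 → posterior Normal(41/47, 99/94)
obs 3: x=2 → posterior Normal(77/65, 99/130)
obs 4: x=-7/2 → posterior Normal(14/83, 99/166)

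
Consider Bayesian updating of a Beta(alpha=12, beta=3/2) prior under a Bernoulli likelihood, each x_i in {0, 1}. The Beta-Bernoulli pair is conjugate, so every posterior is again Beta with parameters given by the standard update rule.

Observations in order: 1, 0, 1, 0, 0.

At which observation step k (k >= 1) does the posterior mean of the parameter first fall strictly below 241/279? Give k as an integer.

obs 1: x=1 → posterior Beta(13, 3/2)
obs 2: x=0 → posterior Beta(13, 5/2)
obs 3: x=1 → posterior Beta(14, 5/2)
obs 4: x=0 → posterior Beta(14, 7/2)
obs 5: x=0 → posterior Beta(14, 9/2)

k = 2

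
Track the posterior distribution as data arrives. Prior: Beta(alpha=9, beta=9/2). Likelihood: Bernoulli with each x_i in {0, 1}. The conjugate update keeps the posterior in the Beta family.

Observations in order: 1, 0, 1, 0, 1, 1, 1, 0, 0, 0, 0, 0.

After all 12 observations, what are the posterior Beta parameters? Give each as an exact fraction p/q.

obs 1: x=1 → posterior Beta(10, 9/2)
obs 2: x=0 → posterior Beta(10, 11/2)
obs 3: x=1 → posterior Beta(11, 11/2)
obs 4: x=0 → posterior Beta(11, 13/2)
obs 5: x=1 → posterior Beta(12, 13/2)
obs 6: x=1 → posterior Beta(13, 13/2)
obs 7: x=1 → posterior Beta(14, 13/2)
obs 8: x=0 → posterior Beta(14, 15/2)
obs 9: x=0 → posterior Beta(14, 17/2)
obs 10: x=0 → posterior Beta(14, 19/2)
obs 11: x=0 → posterior Beta(14, 21/2)
obs 12: x=0 → posterior Beta(14, 23/2)

alpha=14, beta=23/2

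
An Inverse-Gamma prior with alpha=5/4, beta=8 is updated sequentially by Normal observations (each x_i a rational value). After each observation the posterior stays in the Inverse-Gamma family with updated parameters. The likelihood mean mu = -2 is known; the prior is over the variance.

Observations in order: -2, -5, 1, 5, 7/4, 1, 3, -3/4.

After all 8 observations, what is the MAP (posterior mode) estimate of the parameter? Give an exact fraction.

1061/100

obs 1: x=-2 → posterior Inverse-Gamma(7/4, 8)
obs 2: x=-5 → posterior Inverse-Gamma(9/4, 25/2)
obs 3: x=1 → posterior Inverse-Gamma(11/4, 17)
obs 4: x=5 → posterior Inverse-Gamma(13/4, 83/2)
obs 5: x=7/4 → posterior Inverse-Gamma(15/4, 1553/32)
obs 6: x=1 → posterior Inverse-Gamma(17/4, 1697/32)
obs 7: x=3 → posterior Inverse-Gamma(19/4, 2097/32)
obs 8: x=-3/4 → posterior Inverse-Gamma(21/4, 1061/16)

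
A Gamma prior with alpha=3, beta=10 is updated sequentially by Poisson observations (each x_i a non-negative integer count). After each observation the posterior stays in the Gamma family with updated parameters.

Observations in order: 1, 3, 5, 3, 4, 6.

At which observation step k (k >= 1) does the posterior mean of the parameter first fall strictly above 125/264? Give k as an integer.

obs 1: x=1 → posterior Gamma(4, 11)
obs 2: x=3 → posterior Gamma(7, 12)
obs 3: x=5 → posterior Gamma(12, 13)
obs 4: x=3 → posterior Gamma(15, 14)
obs 5: x=4 → posterior Gamma(19, 15)
obs 6: x=6 → posterior Gamma(25, 16)

k = 2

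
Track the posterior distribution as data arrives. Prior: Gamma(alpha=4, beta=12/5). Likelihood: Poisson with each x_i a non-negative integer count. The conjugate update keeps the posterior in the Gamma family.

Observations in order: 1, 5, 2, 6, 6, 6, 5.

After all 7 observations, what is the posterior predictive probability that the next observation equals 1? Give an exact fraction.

5840675477650502315299372108243618756755668042604000402745025/59720078628458064562952815512525677808980550940333281573339136

obs 1: x=1 → posterior Gamma(5, 17/5)
obs 2: x=5 → posterior Gamma(10, 22/5)
obs 3: x=2 → posterior Gamma(12, 27/5)
obs 4: x=6 → posterior Gamma(18, 32/5)
obs 5: x=6 → posterior Gamma(24, 37/5)
obs 6: x=6 → posterior Gamma(30, 42/5)
obs 7: x=5 → posterior Gamma(35, 47/5)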